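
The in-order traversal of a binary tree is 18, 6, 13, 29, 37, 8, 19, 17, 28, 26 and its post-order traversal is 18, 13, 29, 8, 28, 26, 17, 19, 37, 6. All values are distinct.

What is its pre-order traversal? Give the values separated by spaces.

6 18 37 29 13 19 8 17 26 28

The last element of post-order is the root; it splits in-order into left and right subtrees.
Root 6: left subtree has 1 node {18}, right has 8 {13, 29, 37, 8, 19, 17, 28, 26}.
  Root 37: left subtree has 2 nodes {13, 29}, right has 5 {8, 19, 17, 28, 26}.
    Root 29: left subtree has 1 node {13}, right has 0 { }.
    Root 19: left subtree has 1 node {8}, right has 3 {17, 28, 26}.
      Root 17: left subtree has 0 nodes { }, right has 2 {28, 26}.
        Root 26: left subtree has 1 node {28}, right has 0 { }.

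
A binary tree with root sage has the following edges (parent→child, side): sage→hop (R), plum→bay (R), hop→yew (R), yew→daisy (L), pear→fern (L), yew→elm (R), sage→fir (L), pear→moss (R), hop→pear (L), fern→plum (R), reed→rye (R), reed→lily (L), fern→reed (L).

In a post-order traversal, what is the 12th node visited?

Post-order visits the left subtree, then the right subtree, then the node.
At sage: go left to fir.
  fir is a leaf — visit fir.
At sage: go right to hop.
  At hop: go left to pear.
    At pear: go left to fern.
      At fern: go left to reed.
        At reed: go left to lily.
          lily is a leaf — visit lily.
        At reed: go right to rye.
          rye is a leaf — visit rye.
        Visit reed.
      At fern: go right to plum.
        At plum: no left child.
        At plum: go right to bay.
          bay is a leaf — visit bay.
        Visit plum.
      Visit fern.
    At pear: go right to moss.
      moss is a leaf — visit moss.
    Visit pear.
  At hop: go right to yew.
    At yew: go left to daisy.
      daisy is a leaf — visit daisy.
    At yew: go right to elm.
      elm is a leaf — visit elm.
    Visit yew.
  Visit hop.
Visit sage.
Full post-order sequence: fir, lily, rye, reed, bay, plum, fern, moss, pear, daisy, elm, yew, hop, sage.

yew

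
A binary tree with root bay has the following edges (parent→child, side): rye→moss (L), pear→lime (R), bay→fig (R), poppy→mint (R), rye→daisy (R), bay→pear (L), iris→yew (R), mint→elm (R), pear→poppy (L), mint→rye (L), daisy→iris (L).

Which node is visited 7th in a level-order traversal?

rye

Level-order visits nodes level by level from the root, left to right within each level.
Level 0: bay
Level 1: pear, fig
Level 2: poppy, lime
Level 3: mint
Level 4: rye, elm
Level 5: moss, daisy
Level 6: iris
Level 7: yew
Full level-order sequence: bay, pear, fig, poppy, lime, mint, rye, elm, moss, daisy, iris, yew.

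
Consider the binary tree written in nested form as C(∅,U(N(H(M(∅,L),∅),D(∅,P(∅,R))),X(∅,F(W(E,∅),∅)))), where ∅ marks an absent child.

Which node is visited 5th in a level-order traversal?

H

Level-order visits nodes level by level from the root, left to right within each level.
Level 0: C
Level 1: U
Level 2: N, X
Level 3: H, D, F
Level 4: M, P, W
Level 5: L, R, E
Full level-order sequence: C, U, N, X, H, D, F, M, P, W, L, R, E.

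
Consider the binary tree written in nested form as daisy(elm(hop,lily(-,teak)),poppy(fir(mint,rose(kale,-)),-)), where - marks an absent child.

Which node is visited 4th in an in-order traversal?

In-order visits the left subtree, then the node, then the right subtree.
At daisy: go left to elm.
  At elm: go left to hop.
    hop is a leaf — visit hop.
  Visit elm.
  At elm: go right to lily.
    At lily: no left child.
    Visit lily.
    At lily: go right to teak.
      teak is a leaf — visit teak.
Visit daisy.
At daisy: go right to poppy.
  At poppy: go left to fir.
    At fir: go left to mint.
      mint is a leaf — visit mint.
    Visit fir.
    At fir: go right to rose.
      At rose: go left to kale.
        kale is a leaf — visit kale.
      Visit rose.
      At rose: no right child.
  Visit poppy.
  At poppy: no right child.
Full in-order sequence: hop, elm, lily, teak, daisy, mint, fir, kale, rose, poppy.

teak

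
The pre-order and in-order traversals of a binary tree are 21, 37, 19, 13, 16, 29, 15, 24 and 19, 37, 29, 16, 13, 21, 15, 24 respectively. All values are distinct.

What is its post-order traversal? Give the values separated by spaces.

19 29 16 13 37 24 15 21

The first element of pre-order is the root; it splits in-order into left and right subtrees.
Root 21: left subtree has 5 nodes {19, 37, 29, 16, 13}, right has 2 {15, 24}.
  Root 37: left subtree has 1 node {19}, right has 3 {29, 16, 13}.
    Root 13: left subtree has 2 nodes {29, 16}, right has 0 { }.
      Root 16: left subtree has 1 node {29}, right has 0 { }.
  Root 15: left subtree has 0 nodes { }, right has 1 {24}.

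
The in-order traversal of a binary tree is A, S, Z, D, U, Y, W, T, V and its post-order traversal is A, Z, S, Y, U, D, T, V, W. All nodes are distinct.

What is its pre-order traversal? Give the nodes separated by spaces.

The last element of post-order is the root; it splits in-order into left and right subtrees.
Root W: left subtree has 6 nodes {A, S, Z, D, U, Y}, right has 2 {T, V}.
  Root D: left subtree has 3 nodes {A, S, Z}, right has 2 {U, Y}.
    Root S: left subtree has 1 node {A}, right has 1 {Z}.
    Root U: left subtree has 0 nodes { }, right has 1 {Y}.
  Root V: left subtree has 1 node {T}, right has 0 { }.

W D S A Z U Y V T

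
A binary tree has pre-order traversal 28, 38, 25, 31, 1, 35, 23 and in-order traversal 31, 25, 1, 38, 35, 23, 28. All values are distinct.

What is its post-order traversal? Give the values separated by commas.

The first element of pre-order is the root; it splits in-order into left and right subtrees.
Root 28: left subtree has 6 nodes {31, 25, 1, 38, 35, 23}, right has 0 { }.
  Root 38: left subtree has 3 nodes {31, 25, 1}, right has 2 {35, 23}.
    Root 25: left subtree has 1 node {31}, right has 1 {1}.
    Root 35: left subtree has 0 nodes { }, right has 1 {23}.

31, 1, 25, 23, 35, 38, 28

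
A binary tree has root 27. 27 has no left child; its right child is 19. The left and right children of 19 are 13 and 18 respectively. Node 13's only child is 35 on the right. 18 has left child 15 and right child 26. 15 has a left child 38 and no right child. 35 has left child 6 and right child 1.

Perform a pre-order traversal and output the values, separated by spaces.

27 19 13 35 6 1 18 15 38 26

Pre-order visits the node, then its left subtree, then its right subtree.
Visit 27.
At 27: no left child.
At 27: go right to 19.
  Visit 19.
  At 19: go left to 13.
    Visit 13.
    At 13: no left child.
    At 13: go right to 35.
      Visit 35.
      At 35: go left to 6.
        6 is a leaf — visit 6.
      At 35: go right to 1.
        1 is a leaf — visit 1.
  At 19: go right to 18.
    Visit 18.
    At 18: go left to 15.
      Visit 15.
      At 15: go left to 38.
        38 is a leaf — visit 38.
      At 15: no right child.
    At 18: go right to 26.
      26 is a leaf — visit 26.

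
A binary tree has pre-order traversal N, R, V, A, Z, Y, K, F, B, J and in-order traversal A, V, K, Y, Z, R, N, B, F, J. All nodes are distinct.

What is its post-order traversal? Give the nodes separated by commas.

A, K, Y, Z, V, R, B, J, F, N

The first element of pre-order is the root; it splits in-order into left and right subtrees.
Root N: left subtree has 6 nodes {A, V, K, Y, Z, R}, right has 3 {B, F, J}.
  Root R: left subtree has 5 nodes {A, V, K, Y, Z}, right has 0 { }.
    Root V: left subtree has 1 node {A}, right has 3 {K, Y, Z}.
      Root Z: left subtree has 2 nodes {K, Y}, right has 0 { }.
        Root Y: left subtree has 1 node {K}, right has 0 { }.
  Root F: left subtree has 1 node {B}, right has 1 {J}.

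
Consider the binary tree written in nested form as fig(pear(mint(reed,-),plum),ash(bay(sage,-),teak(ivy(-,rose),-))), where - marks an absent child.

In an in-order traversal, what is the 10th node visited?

In-order visits the left subtree, then the node, then the right subtree.
At fig: go left to pear.
  At pear: go left to mint.
    At mint: go left to reed.
      reed is a leaf — visit reed.
    Visit mint.
    At mint: no right child.
  Visit pear.
  At pear: go right to plum.
    plum is a leaf — visit plum.
Visit fig.
At fig: go right to ash.
  At ash: go left to bay.
    At bay: go left to sage.
      sage is a leaf — visit sage.
    Visit bay.
    At bay: no right child.
  Visit ash.
  At ash: go right to teak.
    At teak: go left to ivy.
      At ivy: no left child.
      Visit ivy.
      At ivy: go right to rose.
        rose is a leaf — visit rose.
    Visit teak.
    At teak: no right child.
Full in-order sequence: reed, mint, pear, plum, fig, sage, bay, ash, ivy, rose, teak.

rose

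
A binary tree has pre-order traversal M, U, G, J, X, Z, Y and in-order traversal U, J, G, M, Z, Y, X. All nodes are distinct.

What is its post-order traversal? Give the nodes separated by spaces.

The first element of pre-order is the root; it splits in-order into left and right subtrees.
Root M: left subtree has 3 nodes {U, J, G}, right has 3 {Z, Y, X}.
  Root U: left subtree has 0 nodes { }, right has 2 {J, G}.
    Root G: left subtree has 1 node {J}, right has 0 { }.
  Root X: left subtree has 2 nodes {Z, Y}, right has 0 { }.
    Root Z: left subtree has 0 nodes { }, right has 1 {Y}.

J G U Y Z X M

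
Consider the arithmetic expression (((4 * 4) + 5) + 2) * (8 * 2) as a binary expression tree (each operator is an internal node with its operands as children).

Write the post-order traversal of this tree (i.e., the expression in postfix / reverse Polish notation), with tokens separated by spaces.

Post-order on an expression tree gives postfix notation: for each operator, emit left operand, right operand, then the operator.

4 4 * 5 + 2 + 8 2 * *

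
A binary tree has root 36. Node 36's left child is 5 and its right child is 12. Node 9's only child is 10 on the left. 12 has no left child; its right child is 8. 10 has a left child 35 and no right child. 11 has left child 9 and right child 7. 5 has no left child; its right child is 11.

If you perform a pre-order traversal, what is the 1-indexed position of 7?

Pre-order visits the node, then its left subtree, then its right subtree.
Visit 36.
At 36: go left to 5.
  Visit 5.
  At 5: no left child.
  At 5: go right to 11.
    Visit 11.
    At 11: go left to 9.
      Visit 9.
      At 9: go left to 10.
        Visit 10.
        At 10: go left to 35.
          35 is a leaf — visit 35.
        At 10: no right child.
      At 9: no right child.
    At 11: go right to 7.
      7 is a leaf — visit 7.
At 36: go right to 12.
  Visit 12.
  At 12: no left child.
  At 12: go right to 8.
    8 is a leaf — visit 8.
Full pre-order sequence: 36, 5, 11, 9, 10, 35, 7, 12, 8.

7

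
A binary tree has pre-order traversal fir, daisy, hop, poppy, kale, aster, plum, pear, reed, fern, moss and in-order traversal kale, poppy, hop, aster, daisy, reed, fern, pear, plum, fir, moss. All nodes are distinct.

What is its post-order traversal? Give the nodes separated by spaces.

The first element of pre-order is the root; it splits in-order into left and right subtrees.
Root fir: left subtree has 9 nodes {kale, poppy, hop, aster, daisy, reed, fern, pear, plum}, right has 1 {moss}.
  Root daisy: left subtree has 4 nodes {kale, poppy, hop, aster}, right has 4 {reed, fern, pear, plum}.
    Root hop: left subtree has 2 nodes {kale, poppy}, right has 1 {aster}.
      Root poppy: left subtree has 1 node {kale}, right has 0 { }.
    Root plum: left subtree has 3 nodes {reed, fern, pear}, right has 0 { }.
      Root pear: left subtree has 2 nodes {reed, fern}, right has 0 { }.
        Root reed: left subtree has 0 nodes { }, right has 1 {fern}.

kale poppy aster hop fern reed pear plum daisy moss fir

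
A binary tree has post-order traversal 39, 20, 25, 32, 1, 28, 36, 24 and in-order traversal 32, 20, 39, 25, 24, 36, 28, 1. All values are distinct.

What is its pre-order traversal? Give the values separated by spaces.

The last element of post-order is the root; it splits in-order into left and right subtrees.
Root 24: left subtree has 4 nodes {32, 20, 39, 25}, right has 3 {36, 28, 1}.
  Root 32: left subtree has 0 nodes { }, right has 3 {20, 39, 25}.
    Root 25: left subtree has 2 nodes {20, 39}, right has 0 { }.
      Root 20: left subtree has 0 nodes { }, right has 1 {39}.
  Root 36: left subtree has 0 nodes { }, right has 2 {28, 1}.
    Root 28: left subtree has 0 nodes { }, right has 1 {1}.

24 32 25 20 39 36 28 1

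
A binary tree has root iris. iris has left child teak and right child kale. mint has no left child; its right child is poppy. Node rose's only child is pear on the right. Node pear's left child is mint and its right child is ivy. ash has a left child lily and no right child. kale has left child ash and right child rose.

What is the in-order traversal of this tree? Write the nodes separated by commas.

teak, iris, lily, ash, kale, rose, mint, poppy, pear, ivy

In-order visits the left subtree, then the node, then the right subtree.
At iris: go left to teak.
  teak is a leaf — visit teak.
Visit iris.
At iris: go right to kale.
  At kale: go left to ash.
    At ash: go left to lily.
      lily is a leaf — visit lily.
    Visit ash.
    At ash: no right child.
  Visit kale.
  At kale: go right to rose.
    At rose: no left child.
    Visit rose.
    At rose: go right to pear.
      At pear: go left to mint.
        At mint: no left child.
        Visit mint.
        At mint: go right to poppy.
          poppy is a leaf — visit poppy.
      Visit pear.
      At pear: go right to ivy.
        ivy is a leaf — visit ivy.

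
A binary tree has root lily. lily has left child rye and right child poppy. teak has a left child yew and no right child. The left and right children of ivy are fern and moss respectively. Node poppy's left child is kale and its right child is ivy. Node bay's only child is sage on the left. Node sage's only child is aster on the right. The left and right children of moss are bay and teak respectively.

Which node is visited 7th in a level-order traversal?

Level-order visits nodes level by level from the root, left to right within each level.
Level 0: lily
Level 1: rye, poppy
Level 2: kale, ivy
Level 3: fern, moss
Level 4: bay, teak
Level 5: sage, yew
Level 6: aster
Full level-order sequence: lily, rye, poppy, kale, ivy, fern, moss, bay, teak, sage, yew, aster.

moss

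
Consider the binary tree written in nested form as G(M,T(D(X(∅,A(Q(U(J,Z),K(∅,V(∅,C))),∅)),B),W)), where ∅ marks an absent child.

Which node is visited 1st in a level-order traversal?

G

Level-order visits nodes level by level from the root, left to right within each level.
Level 0: G
Level 1: M, T
Level 2: D, W
Level 3: X, B
Level 4: A
Level 5: Q
Level 6: U, K
Level 7: J, Z, V
Level 8: C
Full level-order sequence: G, M, T, D, W, X, B, A, Q, U, K, J, Z, V, C.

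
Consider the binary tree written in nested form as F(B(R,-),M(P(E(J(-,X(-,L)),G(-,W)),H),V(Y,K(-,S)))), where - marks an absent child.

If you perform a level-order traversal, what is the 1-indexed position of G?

12

Level-order visits nodes level by level from the root, left to right within each level.
Level 0: F
Level 1: B, M
Level 2: R, P, V
Level 3: E, H, Y, K
Level 4: J, G, S
Level 5: X, W
Level 6: L
Full level-order sequence: F, B, M, R, P, V, E, H, Y, K, J, G, S, X, W, L.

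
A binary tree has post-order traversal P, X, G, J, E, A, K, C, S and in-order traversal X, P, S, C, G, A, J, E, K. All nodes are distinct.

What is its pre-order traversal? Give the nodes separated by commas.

S, X, P, C, K, A, G, E, J

The last element of post-order is the root; it splits in-order into left and right subtrees.
Root S: left subtree has 2 nodes {X, P}, right has 6 {C, G, A, J, E, K}.
  Root X: left subtree has 0 nodes { }, right has 1 {P}.
  Root C: left subtree has 0 nodes { }, right has 5 {G, A, J, E, K}.
    Root K: left subtree has 4 nodes {G, A, J, E}, right has 0 { }.
      Root A: left subtree has 1 node {G}, right has 2 {J, E}.
        Root E: left subtree has 1 node {J}, right has 0 { }.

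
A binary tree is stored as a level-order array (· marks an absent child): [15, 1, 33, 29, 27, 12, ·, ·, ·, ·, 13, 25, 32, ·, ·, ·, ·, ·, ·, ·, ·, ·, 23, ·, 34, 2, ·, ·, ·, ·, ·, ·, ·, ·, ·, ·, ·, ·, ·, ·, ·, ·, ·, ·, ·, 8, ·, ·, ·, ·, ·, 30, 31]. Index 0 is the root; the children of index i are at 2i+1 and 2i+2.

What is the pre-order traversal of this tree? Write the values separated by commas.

Pre-order visits the node, then its left subtree, then its right subtree.
Visit 15.
At 15: go left to 1.
  Visit 1.
  At 1: go left to 29.
    29 is a leaf — visit 29.
  At 1: go right to 27.
    Visit 27.
    At 27: no left child.
    At 27: go right to 13.
      Visit 13.
      At 13: no left child.
      At 13: go right to 23.
        Visit 23.
        At 23: go left to 8.
          8 is a leaf — visit 8.
        At 23: no right child.
At 15: go right to 33.
  Visit 33.
  At 33: go left to 12.
    Visit 12.
    At 12: go left to 25.
      Visit 25.
      At 25: no left child.
      At 25: go right to 34.
        34 is a leaf — visit 34.
    At 12: go right to 32.
      Visit 32.
      At 32: go left to 2.
        Visit 2.
        At 2: go left to 30.
          30 is a leaf — visit 30.
        At 2: go right to 31.
          31 is a leaf — visit 31.
      At 32: no right child.
  At 33: no right child.

15, 1, 29, 27, 13, 23, 8, 33, 12, 25, 34, 32, 2, 30, 31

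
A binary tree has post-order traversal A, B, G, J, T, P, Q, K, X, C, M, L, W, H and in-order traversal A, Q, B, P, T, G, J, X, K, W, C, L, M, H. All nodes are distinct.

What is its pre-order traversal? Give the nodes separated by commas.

H, W, X, Q, A, P, B, T, J, G, K, L, C, M

The last element of post-order is the root; it splits in-order into left and right subtrees.
Root H: left subtree has 13 nodes {A, Q, B, P, T, G, J, X, K, W, C, L, M}, right has 0 { }.
  Root W: left subtree has 9 nodes {A, Q, B, P, T, G, J, X, K}, right has 3 {C, L, M}.
    Root X: left subtree has 7 nodes {A, Q, B, P, T, G, J}, right has 1 {K}.
      Root Q: left subtree has 1 node {A}, right has 5 {B, P, T, G, J}.
        Root P: left subtree has 1 node {B}, right has 3 {T, G, J}.
          Root T: left subtree has 0 nodes { }, right has 2 {G, J}.
            Root J: left subtree has 1 node {G}, right has 0 { }.
    Root L: left subtree has 1 node {C}, right has 1 {M}.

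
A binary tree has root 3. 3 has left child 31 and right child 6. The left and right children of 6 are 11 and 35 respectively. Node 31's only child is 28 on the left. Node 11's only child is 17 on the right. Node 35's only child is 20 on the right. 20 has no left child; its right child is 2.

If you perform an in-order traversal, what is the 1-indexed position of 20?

In-order visits the left subtree, then the node, then the right subtree.
At 3: go left to 31.
  At 31: go left to 28.
    28 is a leaf — visit 28.
  Visit 31.
  At 31: no right child.
Visit 3.
At 3: go right to 6.
  At 6: go left to 11.
    At 11: no left child.
    Visit 11.
    At 11: go right to 17.
      17 is a leaf — visit 17.
  Visit 6.
  At 6: go right to 35.
    At 35: no left child.
    Visit 35.
    At 35: go right to 20.
      At 20: no left child.
      Visit 20.
      At 20: go right to 2.
        2 is a leaf — visit 2.
Full in-order sequence: 28, 31, 3, 11, 17, 6, 35, 20, 2.

8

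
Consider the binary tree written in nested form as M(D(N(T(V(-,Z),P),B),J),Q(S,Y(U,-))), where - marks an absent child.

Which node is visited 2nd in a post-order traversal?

V

Post-order visits the left subtree, then the right subtree, then the node.
At M: go left to D.
  At D: go left to N.
    At N: go left to T.
      At T: go left to V.
        At V: no left child.
        At V: go right to Z.
          Z is a leaf — visit Z.
        Visit V.
      At T: go right to P.
        P is a leaf — visit P.
      Visit T.
    At N: go right to B.
      B is a leaf — visit B.
    Visit N.
  At D: go right to J.
    J is a leaf — visit J.
  Visit D.
At M: go right to Q.
  At Q: go left to S.
    S is a leaf — visit S.
  At Q: go right to Y.
    At Y: go left to U.
      U is a leaf — visit U.
    At Y: no right child.
    Visit Y.
  Visit Q.
Visit M.
Full post-order sequence: Z, V, P, T, B, N, J, D, S, U, Y, Q, M.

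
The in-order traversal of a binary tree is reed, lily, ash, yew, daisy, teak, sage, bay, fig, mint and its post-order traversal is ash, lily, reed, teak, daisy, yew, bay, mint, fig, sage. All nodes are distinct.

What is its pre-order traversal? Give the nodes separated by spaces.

The last element of post-order is the root; it splits in-order into left and right subtrees.
Root sage: left subtree has 6 nodes {reed, lily, ash, yew, daisy, teak}, right has 3 {bay, fig, mint}.
  Root yew: left subtree has 3 nodes {reed, lily, ash}, right has 2 {daisy, teak}.
    Root reed: left subtree has 0 nodes { }, right has 2 {lily, ash}.
      Root lily: left subtree has 0 nodes { }, right has 1 {ash}.
    Root daisy: left subtree has 0 nodes { }, right has 1 {teak}.
  Root fig: left subtree has 1 node {bay}, right has 1 {mint}.

sage yew reed lily ash daisy teak fig bay mint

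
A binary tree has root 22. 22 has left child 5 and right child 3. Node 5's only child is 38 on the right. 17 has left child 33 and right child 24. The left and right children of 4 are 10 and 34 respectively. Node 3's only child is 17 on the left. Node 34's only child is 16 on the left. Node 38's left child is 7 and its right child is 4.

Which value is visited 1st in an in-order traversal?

In-order visits the left subtree, then the node, then the right subtree.
At 22: go left to 5.
  At 5: no left child.
  Visit 5.
  At 5: go right to 38.
    At 38: go left to 7.
      7 is a leaf — visit 7.
    Visit 38.
    At 38: go right to 4.
      At 4: go left to 10.
        10 is a leaf — visit 10.
      Visit 4.
      At 4: go right to 34.
        At 34: go left to 16.
          16 is a leaf — visit 16.
        Visit 34.
        At 34: no right child.
Visit 22.
At 22: go right to 3.
  At 3: go left to 17.
    At 17: go left to 33.
      33 is a leaf — visit 33.
    Visit 17.
    At 17: go right to 24.
      24 is a leaf — visit 24.
  Visit 3.
  At 3: no right child.
Full in-order sequence: 5, 7, 38, 10, 4, 16, 34, 22, 33, 17, 24, 3.

5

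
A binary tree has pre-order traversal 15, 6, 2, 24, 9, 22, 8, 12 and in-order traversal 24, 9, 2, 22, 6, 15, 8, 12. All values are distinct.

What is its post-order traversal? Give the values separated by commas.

9, 24, 22, 2, 6, 12, 8, 15

The first element of pre-order is the root; it splits in-order into left and right subtrees.
Root 15: left subtree has 5 nodes {24, 9, 2, 22, 6}, right has 2 {8, 12}.
  Root 6: left subtree has 4 nodes {24, 9, 2, 22}, right has 0 { }.
    Root 2: left subtree has 2 nodes {24, 9}, right has 1 {22}.
      Root 24: left subtree has 0 nodes { }, right has 1 {9}.
  Root 8: left subtree has 0 nodes { }, right has 1 {12}.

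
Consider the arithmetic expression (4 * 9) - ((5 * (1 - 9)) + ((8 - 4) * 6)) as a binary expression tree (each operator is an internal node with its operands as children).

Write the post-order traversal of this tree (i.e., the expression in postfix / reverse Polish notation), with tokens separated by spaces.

Post-order on an expression tree gives postfix notation: for each operator, emit left operand, right operand, then the operator.

4 9 * 5 1 9 - * 8 4 - 6 * + -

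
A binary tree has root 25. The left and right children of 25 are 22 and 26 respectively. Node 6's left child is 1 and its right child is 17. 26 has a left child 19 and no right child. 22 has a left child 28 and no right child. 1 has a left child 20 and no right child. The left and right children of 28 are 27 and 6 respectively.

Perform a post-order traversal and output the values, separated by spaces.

Post-order visits the left subtree, then the right subtree, then the node.
At 25: go left to 22.
  At 22: go left to 28.
    At 28: go left to 27.
      27 is a leaf — visit 27.
    At 28: go right to 6.
      At 6: go left to 1.
        At 1: go left to 20.
          20 is a leaf — visit 20.
        At 1: no right child.
        Visit 1.
      At 6: go right to 17.
        17 is a leaf — visit 17.
      Visit 6.
    Visit 28.
  At 22: no right child.
  Visit 22.
At 25: go right to 26.
  At 26: go left to 19.
    19 is a leaf — visit 19.
  At 26: no right child.
  Visit 26.
Visit 25.

27 20 1 17 6 28 22 19 26 25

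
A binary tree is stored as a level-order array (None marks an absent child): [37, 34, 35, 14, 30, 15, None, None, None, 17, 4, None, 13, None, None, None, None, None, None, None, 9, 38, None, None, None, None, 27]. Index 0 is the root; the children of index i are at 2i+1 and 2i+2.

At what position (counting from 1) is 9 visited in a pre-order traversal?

Pre-order visits the node, then its left subtree, then its right subtree.
Visit 37.
At 37: go left to 34.
  Visit 34.
  At 34: go left to 14.
    14 is a leaf — visit 14.
  At 34: go right to 30.
    Visit 30.
    At 30: go left to 17.
      Visit 17.
      At 17: no left child.
      At 17: go right to 9.
        9 is a leaf — visit 9.
    At 30: go right to 4.
      Visit 4.
      At 4: go left to 38.
        38 is a leaf — visit 38.
      At 4: no right child.
At 37: go right to 35.
  Visit 35.
  At 35: go left to 15.
    Visit 15.
    At 15: no left child.
    At 15: go right to 13.
      Visit 13.
      At 13: no left child.
      At 13: go right to 27.
        27 is a leaf — visit 27.
  At 35: no right child.
Full pre-order sequence: 37, 34, 14, 30, 17, 9, 4, 38, 35, 15, 13, 27.

6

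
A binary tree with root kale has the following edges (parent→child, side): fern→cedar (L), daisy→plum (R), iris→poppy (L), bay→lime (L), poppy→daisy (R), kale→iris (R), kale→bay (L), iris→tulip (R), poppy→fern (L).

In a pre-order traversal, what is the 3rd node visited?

lime

Pre-order visits the node, then its left subtree, then its right subtree.
Visit kale.
At kale: go left to bay.
  Visit bay.
  At bay: go left to lime.
    lime is a leaf — visit lime.
  At bay: no right child.
At kale: go right to iris.
  Visit iris.
  At iris: go left to poppy.
    Visit poppy.
    At poppy: go left to fern.
      Visit fern.
      At fern: go left to cedar.
        cedar is a leaf — visit cedar.
      At fern: no right child.
    At poppy: go right to daisy.
      Visit daisy.
      At daisy: no left child.
      At daisy: go right to plum.
        plum is a leaf — visit plum.
  At iris: go right to tulip.
    tulip is a leaf — visit tulip.
Full pre-order sequence: kale, bay, lime, iris, poppy, fern, cedar, daisy, plum, tulip.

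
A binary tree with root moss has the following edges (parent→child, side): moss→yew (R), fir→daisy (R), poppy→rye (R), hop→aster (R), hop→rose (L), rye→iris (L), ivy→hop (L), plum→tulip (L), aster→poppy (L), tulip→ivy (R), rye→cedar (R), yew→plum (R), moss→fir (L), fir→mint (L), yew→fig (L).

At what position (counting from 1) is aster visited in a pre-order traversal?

Pre-order visits the node, then its left subtree, then its right subtree.
Visit moss.
At moss: go left to fir.
  Visit fir.
  At fir: go left to mint.
    mint is a leaf — visit mint.
  At fir: go right to daisy.
    daisy is a leaf — visit daisy.
At moss: go right to yew.
  Visit yew.
  At yew: go left to fig.
    fig is a leaf — visit fig.
  At yew: go right to plum.
    Visit plum.
    At plum: go left to tulip.
      Visit tulip.
      At tulip: no left child.
      At tulip: go right to ivy.
        Visit ivy.
        At ivy: go left to hop.
          Visit hop.
          At hop: go left to rose.
            rose is a leaf — visit rose.
          At hop: go right to aster.
            Visit aster.
            At aster: go left to poppy.
              Visit poppy.
              At poppy: no left child.
              At poppy: go right to rye.
                Visit rye.
                At rye: go left to iris.
                  iris is a leaf — visit iris.
                At rye: go right to cedar.
                  cedar is a leaf — visit cedar.
            At aster: no right child.
        At ivy: no right child.
    At plum: no right child.
Full pre-order sequence: moss, fir, mint, daisy, yew, fig, plum, tulip, ivy, hop, rose, aster, poppy, rye, iris, cedar.

12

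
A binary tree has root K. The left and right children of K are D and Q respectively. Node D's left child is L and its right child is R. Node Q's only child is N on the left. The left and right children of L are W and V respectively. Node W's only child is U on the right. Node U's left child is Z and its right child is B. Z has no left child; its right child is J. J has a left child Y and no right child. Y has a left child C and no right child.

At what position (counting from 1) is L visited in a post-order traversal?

Post-order visits the left subtree, then the right subtree, then the node.
At K: go left to D.
  At D: go left to L.
    At L: go left to W.
      At W: no left child.
      At W: go right to U.
        At U: go left to Z.
          At Z: no left child.
          At Z: go right to J.
            At J: go left to Y.
              At Y: go left to C.
                C is a leaf — visit C.
              At Y: no right child.
              Visit Y.
            At J: no right child.
            Visit J.
          Visit Z.
        At U: go right to B.
          B is a leaf — visit B.
        Visit U.
      Visit W.
    At L: go right to V.
      V is a leaf — visit V.
    Visit L.
  At D: go right to R.
    R is a leaf — visit R.
  Visit D.
At K: go right to Q.
  At Q: go left to N.
    N is a leaf — visit N.
  At Q: no right child.
  Visit Q.
Visit K.
Full post-order sequence: C, Y, J, Z, B, U, W, V, L, R, D, N, Q, K.

9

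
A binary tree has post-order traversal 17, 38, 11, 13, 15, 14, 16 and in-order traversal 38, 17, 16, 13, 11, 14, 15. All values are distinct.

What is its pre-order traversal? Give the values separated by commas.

16, 38, 17, 14, 13, 11, 15

The last element of post-order is the root; it splits in-order into left and right subtrees.
Root 16: left subtree has 2 nodes {38, 17}, right has 4 {13, 11, 14, 15}.
  Root 38: left subtree has 0 nodes { }, right has 1 {17}.
  Root 14: left subtree has 2 nodes {13, 11}, right has 1 {15}.
    Root 13: left subtree has 0 nodes { }, right has 1 {11}.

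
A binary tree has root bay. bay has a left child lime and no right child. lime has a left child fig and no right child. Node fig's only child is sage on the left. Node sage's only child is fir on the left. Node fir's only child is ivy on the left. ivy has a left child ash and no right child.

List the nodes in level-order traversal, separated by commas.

Level-order visits nodes level by level from the root, left to right within each level.
Level 0: bay
Level 1: lime
Level 2: fig
Level 3: sage
Level 4: fir
Level 5: ivy
Level 6: ash

bay, lime, fig, sage, fir, ivy, ash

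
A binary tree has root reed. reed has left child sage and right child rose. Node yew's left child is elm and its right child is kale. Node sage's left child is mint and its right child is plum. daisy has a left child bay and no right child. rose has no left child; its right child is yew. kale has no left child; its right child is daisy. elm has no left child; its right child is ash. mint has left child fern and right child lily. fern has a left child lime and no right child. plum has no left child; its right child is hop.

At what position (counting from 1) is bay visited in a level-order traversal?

Level-order visits nodes level by level from the root, left to right within each level.
Level 0: reed
Level 1: sage, rose
Level 2: mint, plum, yew
Level 3: fern, lily, hop, elm, kale
Level 4: lime, ash, daisy
Level 5: bay
Full level-order sequence: reed, sage, rose, mint, plum, yew, fern, lily, hop, elm, kale, lime, ash, daisy, bay.

15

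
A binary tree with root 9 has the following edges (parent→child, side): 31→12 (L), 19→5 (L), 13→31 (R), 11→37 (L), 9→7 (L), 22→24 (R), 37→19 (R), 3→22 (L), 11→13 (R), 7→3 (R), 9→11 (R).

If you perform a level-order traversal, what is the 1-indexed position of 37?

5

Level-order visits nodes level by level from the root, left to right within each level.
Level 0: 9
Level 1: 7, 11
Level 2: 3, 37, 13
Level 3: 22, 19, 31
Level 4: 24, 5, 12
Full level-order sequence: 9, 7, 11, 3, 37, 13, 22, 19, 31, 24, 5, 12.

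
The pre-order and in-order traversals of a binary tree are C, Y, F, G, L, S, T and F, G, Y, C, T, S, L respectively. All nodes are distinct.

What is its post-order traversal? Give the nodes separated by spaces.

G F Y T S L C

The first element of pre-order is the root; it splits in-order into left and right subtrees.
Root C: left subtree has 3 nodes {F, G, Y}, right has 3 {T, S, L}.
  Root Y: left subtree has 2 nodes {F, G}, right has 0 { }.
    Root F: left subtree has 0 nodes { }, right has 1 {G}.
  Root L: left subtree has 2 nodes {T, S}, right has 0 { }.
    Root S: left subtree has 1 node {T}, right has 0 { }.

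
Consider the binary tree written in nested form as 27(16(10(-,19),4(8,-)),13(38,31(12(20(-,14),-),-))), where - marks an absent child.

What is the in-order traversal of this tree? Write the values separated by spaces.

In-order visits the left subtree, then the node, then the right subtree.
At 27: go left to 16.
  At 16: go left to 10.
    At 10: no left child.
    Visit 10.
    At 10: go right to 19.
      19 is a leaf — visit 19.
  Visit 16.
  At 16: go right to 4.
    At 4: go left to 8.
      8 is a leaf — visit 8.
    Visit 4.
    At 4: no right child.
Visit 27.
At 27: go right to 13.
  At 13: go left to 38.
    38 is a leaf — visit 38.
  Visit 13.
  At 13: go right to 31.
    At 31: go left to 12.
      At 12: go left to 20.
        At 20: no left child.
        Visit 20.
        At 20: go right to 14.
          14 is a leaf — visit 14.
      Visit 12.
      At 12: no right child.
    Visit 31.
    At 31: no right child.

10 19 16 8 4 27 38 13 20 14 12 31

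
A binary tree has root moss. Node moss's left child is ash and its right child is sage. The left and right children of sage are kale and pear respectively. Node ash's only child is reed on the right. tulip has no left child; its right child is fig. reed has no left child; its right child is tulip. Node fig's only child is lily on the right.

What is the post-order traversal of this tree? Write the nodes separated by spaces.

lily fig tulip reed ash kale pear sage moss

Post-order visits the left subtree, then the right subtree, then the node.
At moss: go left to ash.
  At ash: no left child.
  At ash: go right to reed.
    At reed: no left child.
    At reed: go right to tulip.
      At tulip: no left child.
      At tulip: go right to fig.
        At fig: no left child.
        At fig: go right to lily.
          lily is a leaf — visit lily.
        Visit fig.
      Visit tulip.
    Visit reed.
  Visit ash.
At moss: go right to sage.
  At sage: go left to kale.
    kale is a leaf — visit kale.
  At sage: go right to pear.
    pear is a leaf — visit pear.
  Visit sage.
Visit moss.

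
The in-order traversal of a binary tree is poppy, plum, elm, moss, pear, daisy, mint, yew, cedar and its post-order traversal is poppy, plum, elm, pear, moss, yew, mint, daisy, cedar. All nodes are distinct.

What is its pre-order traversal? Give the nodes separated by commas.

The last element of post-order is the root; it splits in-order into left and right subtrees.
Root cedar: left subtree has 8 nodes {poppy, plum, elm, moss, pear, daisy, mint, yew}, right has 0 { }.
  Root daisy: left subtree has 5 nodes {poppy, plum, elm, moss, pear}, right has 2 {mint, yew}.
    Root moss: left subtree has 3 nodes {poppy, plum, elm}, right has 1 {pear}.
      Root elm: left subtree has 2 nodes {poppy, plum}, right has 0 { }.
        Root plum: left subtree has 1 node {poppy}, right has 0 { }.
    Root mint: left subtree has 0 nodes { }, right has 1 {yew}.

cedar, daisy, moss, elm, plum, poppy, pear, mint, yew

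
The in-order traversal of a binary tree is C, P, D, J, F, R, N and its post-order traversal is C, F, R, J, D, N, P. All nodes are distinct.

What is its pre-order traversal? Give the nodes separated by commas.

The last element of post-order is the root; it splits in-order into left and right subtrees.
Root P: left subtree has 1 node {C}, right has 5 {D, J, F, R, N}.
  Root N: left subtree has 4 nodes {D, J, F, R}, right has 0 { }.
    Root D: left subtree has 0 nodes { }, right has 3 {J, F, R}.
      Root J: left subtree has 0 nodes { }, right has 2 {F, R}.
        Root R: left subtree has 1 node {F}, right has 0 { }.

P, C, N, D, J, R, F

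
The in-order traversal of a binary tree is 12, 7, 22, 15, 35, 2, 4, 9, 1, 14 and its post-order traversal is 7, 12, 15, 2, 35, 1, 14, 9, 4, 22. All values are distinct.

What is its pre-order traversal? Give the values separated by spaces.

22 12 7 4 35 15 2 9 14 1

The last element of post-order is the root; it splits in-order into left and right subtrees.
Root 22: left subtree has 2 nodes {12, 7}, right has 7 {15, 35, 2, 4, 9, 1, 14}.
  Root 12: left subtree has 0 nodes { }, right has 1 {7}.
  Root 4: left subtree has 3 nodes {15, 35, 2}, right has 3 {9, 1, 14}.
    Root 35: left subtree has 1 node {15}, right has 1 {2}.
    Root 9: left subtree has 0 nodes { }, right has 2 {1, 14}.
      Root 14: left subtree has 1 node {1}, right has 0 { }.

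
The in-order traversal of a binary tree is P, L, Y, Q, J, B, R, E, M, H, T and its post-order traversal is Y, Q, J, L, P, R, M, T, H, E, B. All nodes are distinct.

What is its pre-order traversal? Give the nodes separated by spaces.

B P L J Q Y E R H M T

The last element of post-order is the root; it splits in-order into left and right subtrees.
Root B: left subtree has 5 nodes {P, L, Y, Q, J}, right has 5 {R, E, M, H, T}.
  Root P: left subtree has 0 nodes { }, right has 4 {L, Y, Q, J}.
    Root L: left subtree has 0 nodes { }, right has 3 {Y, Q, J}.
      Root J: left subtree has 2 nodes {Y, Q}, right has 0 { }.
        Root Q: left subtree has 1 node {Y}, right has 0 { }.
  Root E: left subtree has 1 node {R}, right has 3 {M, H, T}.
    Root H: left subtree has 1 node {M}, right has 1 {T}.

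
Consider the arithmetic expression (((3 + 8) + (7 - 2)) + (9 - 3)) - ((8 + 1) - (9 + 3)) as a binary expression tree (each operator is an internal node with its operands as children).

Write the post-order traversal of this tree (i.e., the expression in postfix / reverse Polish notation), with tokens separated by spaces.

3 8 + 7 2 - + 9 3 - + 8 1 + 9 3 + - -

Post-order on an expression tree gives postfix notation: for each operator, emit left operand, right operand, then the operator.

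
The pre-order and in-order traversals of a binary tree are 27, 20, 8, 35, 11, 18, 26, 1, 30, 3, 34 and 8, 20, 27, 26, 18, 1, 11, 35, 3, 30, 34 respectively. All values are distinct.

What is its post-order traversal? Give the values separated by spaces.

The first element of pre-order is the root; it splits in-order into left and right subtrees.
Root 27: left subtree has 2 nodes {8, 20}, right has 8 {26, 18, 1, 11, 35, 3, 30, 34}.
  Root 20: left subtree has 1 node {8}, right has 0 { }.
  Root 35: left subtree has 4 nodes {26, 18, 1, 11}, right has 3 {3, 30, 34}.
    Root 11: left subtree has 3 nodes {26, 18, 1}, right has 0 { }.
      Root 18: left subtree has 1 node {26}, right has 1 {1}.
    Root 30: left subtree has 1 node {3}, right has 1 {34}.

8 20 26 1 18 11 3 34 30 35 27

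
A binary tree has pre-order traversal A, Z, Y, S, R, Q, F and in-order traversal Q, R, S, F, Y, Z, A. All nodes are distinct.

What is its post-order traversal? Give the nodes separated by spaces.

The first element of pre-order is the root; it splits in-order into left and right subtrees.
Root A: left subtree has 6 nodes {Q, R, S, F, Y, Z}, right has 0 { }.
  Root Z: left subtree has 5 nodes {Q, R, S, F, Y}, right has 0 { }.
    Root Y: left subtree has 4 nodes {Q, R, S, F}, right has 0 { }.
      Root S: left subtree has 2 nodes {Q, R}, right has 1 {F}.
        Root R: left subtree has 1 node {Q}, right has 0 { }.

Q R F S Y Z A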